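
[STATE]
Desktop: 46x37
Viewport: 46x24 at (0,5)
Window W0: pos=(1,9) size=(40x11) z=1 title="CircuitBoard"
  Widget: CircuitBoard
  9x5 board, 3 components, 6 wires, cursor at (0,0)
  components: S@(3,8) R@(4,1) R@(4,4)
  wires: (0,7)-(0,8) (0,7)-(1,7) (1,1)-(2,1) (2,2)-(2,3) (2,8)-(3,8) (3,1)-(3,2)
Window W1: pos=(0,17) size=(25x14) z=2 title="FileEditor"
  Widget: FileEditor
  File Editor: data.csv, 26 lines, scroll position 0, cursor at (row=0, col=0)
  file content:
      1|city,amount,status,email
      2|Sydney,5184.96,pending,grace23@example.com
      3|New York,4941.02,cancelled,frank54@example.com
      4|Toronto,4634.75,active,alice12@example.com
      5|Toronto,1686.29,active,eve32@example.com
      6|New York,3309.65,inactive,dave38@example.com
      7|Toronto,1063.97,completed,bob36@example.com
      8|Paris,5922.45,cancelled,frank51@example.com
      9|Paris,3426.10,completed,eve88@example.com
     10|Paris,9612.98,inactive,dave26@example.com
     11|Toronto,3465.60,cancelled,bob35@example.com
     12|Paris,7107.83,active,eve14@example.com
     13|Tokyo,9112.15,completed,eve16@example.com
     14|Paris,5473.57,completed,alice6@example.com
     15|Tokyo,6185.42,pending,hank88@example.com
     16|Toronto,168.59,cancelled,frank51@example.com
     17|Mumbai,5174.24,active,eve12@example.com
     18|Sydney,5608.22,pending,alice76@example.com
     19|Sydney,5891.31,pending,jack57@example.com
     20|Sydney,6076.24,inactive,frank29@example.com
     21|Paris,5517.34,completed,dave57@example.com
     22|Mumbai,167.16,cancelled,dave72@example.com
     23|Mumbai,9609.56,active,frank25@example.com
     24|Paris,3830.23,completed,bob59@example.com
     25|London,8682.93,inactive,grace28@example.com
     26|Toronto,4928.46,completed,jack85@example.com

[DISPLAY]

                                              
                                              
                                              
                                              
 ┏━━━━━━━━━━━━━━━━━━━━━━━━━━━━━━━━━━━━━━┓     
 ┃ CircuitBoard                         ┃     
 ┠──────────────────────────────────────┨     
 ┃   0 1 2 3 4 5 6 7 8                  ┃     
 ┃0  [.]                          · ─ · ┃     
 ┃                                │     ┃     
 ┃1       ·                       ·     ┃     
 ┃        │                             ┃     
┏━━━━━━━━━━━━━━━━━━━━━━━┓             · ┃     
┃ FileEditor            ┃             │ ┃     
┠───────────────────────┨━━━━━━━━━━━━━━━┛     
┃█ity,amount,status,ema▲┃                     
┃Sydney,5184.96,pending█┃                     
┃New York,4941.02,cance░┃                     
┃Toronto,4634.75,active░┃                     
┃Toronto,1686.29,active░┃                     
┃New York,3309.65,inact░┃                     
┃Toronto,1063.97,comple░┃                     
┃Paris,5922.45,cancelle░┃                     
┃Paris,3426.10,complete░┃                     


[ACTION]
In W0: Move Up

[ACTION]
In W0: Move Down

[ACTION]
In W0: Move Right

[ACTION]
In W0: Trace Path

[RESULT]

                                              
                                              
                                              
                                              
 ┏━━━━━━━━━━━━━━━━━━━━━━━━━━━━━━━━━━━━━━┓     
 ┃ CircuitBoard                         ┃     
 ┠──────────────────────────────────────┨     
 ┃   0 1 2 3 4 5 6 7 8                  ┃     
 ┃0                               · ─ · ┃     
 ┃                                │     ┃     
 ┃1      [.]                      ·     ┃     
 ┃        │                             ┃     
┏━━━━━━━━━━━━━━━━━━━━━━━┓             · ┃     
┃ FileEditor            ┃             │ ┃     
┠───────────────────────┨━━━━━━━━━━━━━━━┛     
┃█ity,amount,status,ema▲┃                     
┃Sydney,5184.96,pending█┃                     
┃New York,4941.02,cance░┃                     
┃Toronto,4634.75,active░┃                     
┃Toronto,1686.29,active░┃                     
┃New York,3309.65,inact░┃                     
┃Toronto,1063.97,comple░┃                     
┃Paris,5922.45,cancelle░┃                     
┃Paris,3426.10,complete░┃                     


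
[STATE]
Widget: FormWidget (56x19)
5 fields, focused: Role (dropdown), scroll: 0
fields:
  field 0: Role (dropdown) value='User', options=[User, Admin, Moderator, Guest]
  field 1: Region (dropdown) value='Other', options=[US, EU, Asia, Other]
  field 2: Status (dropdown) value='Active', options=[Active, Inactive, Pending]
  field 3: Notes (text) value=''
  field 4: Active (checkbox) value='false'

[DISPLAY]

> Role:       [User                                   ▼]
  Region:     [Other                                  ▼]
  Status:     [Active                                 ▼]
  Notes:      [                                        ]
  Active:     [ ]                                       
                                                        
                                                        
                                                        
                                                        
                                                        
                                                        
                                                        
                                                        
                                                        
                                                        
                                                        
                                                        
                                                        
                                                        


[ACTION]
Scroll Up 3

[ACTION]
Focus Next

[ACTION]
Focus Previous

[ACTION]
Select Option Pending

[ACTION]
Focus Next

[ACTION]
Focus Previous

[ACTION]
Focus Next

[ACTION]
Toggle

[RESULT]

  Role:       [User                                   ▼]
> Region:     [Other                                  ▼]
  Status:     [Active                                 ▼]
  Notes:      [                                        ]
  Active:     [ ]                                       
                                                        
                                                        
                                                        
                                                        
                                                        
                                                        
                                                        
                                                        
                                                        
                                                        
                                                        
                                                        
                                                        
                                                        


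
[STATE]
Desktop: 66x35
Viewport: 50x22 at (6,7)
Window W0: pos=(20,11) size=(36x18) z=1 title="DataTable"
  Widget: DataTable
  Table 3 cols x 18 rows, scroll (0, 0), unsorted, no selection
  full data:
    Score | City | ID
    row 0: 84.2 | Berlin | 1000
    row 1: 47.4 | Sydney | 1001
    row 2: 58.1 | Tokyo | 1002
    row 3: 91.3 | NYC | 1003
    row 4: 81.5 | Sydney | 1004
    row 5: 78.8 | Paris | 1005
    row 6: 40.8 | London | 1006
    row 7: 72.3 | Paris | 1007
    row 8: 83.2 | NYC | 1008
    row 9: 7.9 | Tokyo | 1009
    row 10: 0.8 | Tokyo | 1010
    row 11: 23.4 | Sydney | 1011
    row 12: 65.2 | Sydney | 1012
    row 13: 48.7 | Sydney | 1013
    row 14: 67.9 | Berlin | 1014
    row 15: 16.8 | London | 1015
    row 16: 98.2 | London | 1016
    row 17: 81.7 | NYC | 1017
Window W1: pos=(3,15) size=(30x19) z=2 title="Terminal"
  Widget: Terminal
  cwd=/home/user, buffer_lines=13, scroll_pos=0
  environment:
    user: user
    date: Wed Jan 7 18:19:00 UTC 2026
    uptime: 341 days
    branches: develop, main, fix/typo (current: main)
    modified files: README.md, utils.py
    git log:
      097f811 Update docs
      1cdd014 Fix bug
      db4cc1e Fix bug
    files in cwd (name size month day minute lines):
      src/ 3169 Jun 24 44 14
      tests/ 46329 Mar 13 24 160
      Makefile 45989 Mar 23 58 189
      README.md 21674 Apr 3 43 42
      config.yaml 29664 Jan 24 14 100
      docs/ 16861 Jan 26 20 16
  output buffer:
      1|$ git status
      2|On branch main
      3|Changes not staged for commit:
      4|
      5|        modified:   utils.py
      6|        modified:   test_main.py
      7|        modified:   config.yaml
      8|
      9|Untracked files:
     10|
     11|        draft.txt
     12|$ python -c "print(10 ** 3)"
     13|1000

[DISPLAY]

                                                  
                                                  
                                                  
                                                  
              ┏━━━━━━━━━━━━━━━━━━━━━━━━━━━━━━━━━━┓
              ┃ DataTable                        ┃
              ┠──────────────────────────────────┨
              ┃Score│City  │ID                   ┃
━━━━━━━━━━━━━━━━━━━━━━━━━━┓┼────                 ┃
erminal                   ┃│1000                 ┃
──────────────────────────┨│1001                 ┃
git status                ┃│1002                 ┃
 branch main              ┃│1003                 ┃
anges not staged for commi┃│1004                 ┃
                          ┃│1005                 ┃
      modified:   utils.py┃│1006                 ┃
      modified:   test_mai┃│1007                 ┃
      modified:   config.y┃│1008                 ┃
                          ┃│1009                 ┃
tracked files:            ┃│1010                 ┃
                          ┃│1011                 ┃
      draft.txt           ┃━━━━━━━━━━━━━━━━━━━━━━┛


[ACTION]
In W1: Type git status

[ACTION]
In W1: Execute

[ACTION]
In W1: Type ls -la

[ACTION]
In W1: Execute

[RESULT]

                                                  
                                                  
                                                  
                                                  
              ┏━━━━━━━━━━━━━━━━━━━━━━━━━━━━━━━━━━┓
              ┃ DataTable                        ┃
              ┠──────────────────────────────────┨
              ┃Score│City  │ID                   ┃
━━━━━━━━━━━━━━━━━━━━━━━━━━┓┼────                 ┃
erminal                   ┃│1000                 ┃
──────────────────────────┨│1001                 ┃
00                        ┃│1002                 ┃
git status                ┃│1003                 ┃
 branch main              ┃│1004                 ┃
anges not staged for commi┃│1005                 ┃
                          ┃│1006                 ┃
      modified:   README.m┃│1007                 ┃
      modified:   utils.py┃│1008                 ┃
ls -la                    ┃│1009                 ┃
wxr-xr-x  1 user group    ┃│1010                 ┃
wxr-xr-x  1 user group    ┃│1011                 ┃
w-r--r--  1 user group    ┃━━━━━━━━━━━━━━━━━━━━━━┛


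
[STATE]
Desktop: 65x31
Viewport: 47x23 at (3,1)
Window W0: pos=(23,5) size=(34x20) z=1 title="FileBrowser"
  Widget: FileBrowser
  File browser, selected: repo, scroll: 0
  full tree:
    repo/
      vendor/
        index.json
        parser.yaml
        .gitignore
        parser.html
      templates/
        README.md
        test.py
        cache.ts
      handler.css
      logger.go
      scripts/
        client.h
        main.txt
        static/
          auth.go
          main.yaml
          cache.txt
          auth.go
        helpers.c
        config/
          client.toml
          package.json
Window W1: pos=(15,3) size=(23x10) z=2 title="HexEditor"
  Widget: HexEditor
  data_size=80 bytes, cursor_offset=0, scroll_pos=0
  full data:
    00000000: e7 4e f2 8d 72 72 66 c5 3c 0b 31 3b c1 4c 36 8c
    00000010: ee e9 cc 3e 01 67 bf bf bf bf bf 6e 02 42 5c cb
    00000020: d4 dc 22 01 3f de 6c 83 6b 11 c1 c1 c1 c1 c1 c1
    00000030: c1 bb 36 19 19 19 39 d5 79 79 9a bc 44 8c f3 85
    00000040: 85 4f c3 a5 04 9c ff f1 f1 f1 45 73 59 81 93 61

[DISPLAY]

                                               
                                               
            ┏━━━━━━━━━━━━━━━━━━━━━┓            
            ┃ HexEditor           ┃            
            ┠─────────────────────┨━━━━━━━━━━━━
            ┃00000000  E7 4e f2 8d┃            
            ┃00000010  ee e9 cc 3e┃────────────
            ┃00000020  d4 dc 22 01┃            
            ┃00000030  c1 bb 36 19┃/           
            ┃00000040  85 4f c3 a5┃tes/        
            ┃                     ┃s           
            ┗━━━━━━━━━━━━━━━━━━━━━┛            
                    ┃    [+] scripts/          
                    ┃                          
                    ┃                          
                    ┃                          
                    ┃                          
                    ┃                          
                    ┃                          
                    ┃                          
                    ┃                          
                    ┃                          
                    ┃                          


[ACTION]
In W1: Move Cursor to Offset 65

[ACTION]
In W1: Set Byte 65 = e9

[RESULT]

                                               
                                               
            ┏━━━━━━━━━━━━━━━━━━━━━┓            
            ┃ HexEditor           ┃            
            ┠─────────────────────┨━━━━━━━━━━━━
            ┃00000000  e7 4e f2 8d┃            
            ┃00000010  ee e9 cc 3e┃────────────
            ┃00000020  d4 dc 22 01┃            
            ┃00000030  c1 bb 36 19┃/           
            ┃00000040  85 E9 c3 a5┃tes/        
            ┃                     ┃s           
            ┗━━━━━━━━━━━━━━━━━━━━━┛            
                    ┃    [+] scripts/          
                    ┃                          
                    ┃                          
                    ┃                          
                    ┃                          
                    ┃                          
                    ┃                          
                    ┃                          
                    ┃                          
                    ┃                          
                    ┃                          


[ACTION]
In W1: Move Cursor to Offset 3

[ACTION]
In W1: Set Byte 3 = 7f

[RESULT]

                                               
                                               
            ┏━━━━━━━━━━━━━━━━━━━━━┓            
            ┃ HexEditor           ┃            
            ┠─────────────────────┨━━━━━━━━━━━━
            ┃00000000  e7 4e f2 7F┃            
            ┃00000010  ee e9 cc 3e┃────────────
            ┃00000020  d4 dc 22 01┃            
            ┃00000030  c1 bb 36 19┃/           
            ┃00000040  85 e9 c3 a5┃tes/        
            ┃                     ┃s           
            ┗━━━━━━━━━━━━━━━━━━━━━┛            
                    ┃    [+] scripts/          
                    ┃                          
                    ┃                          
                    ┃                          
                    ┃                          
                    ┃                          
                    ┃                          
                    ┃                          
                    ┃                          
                    ┃                          
                    ┃                          


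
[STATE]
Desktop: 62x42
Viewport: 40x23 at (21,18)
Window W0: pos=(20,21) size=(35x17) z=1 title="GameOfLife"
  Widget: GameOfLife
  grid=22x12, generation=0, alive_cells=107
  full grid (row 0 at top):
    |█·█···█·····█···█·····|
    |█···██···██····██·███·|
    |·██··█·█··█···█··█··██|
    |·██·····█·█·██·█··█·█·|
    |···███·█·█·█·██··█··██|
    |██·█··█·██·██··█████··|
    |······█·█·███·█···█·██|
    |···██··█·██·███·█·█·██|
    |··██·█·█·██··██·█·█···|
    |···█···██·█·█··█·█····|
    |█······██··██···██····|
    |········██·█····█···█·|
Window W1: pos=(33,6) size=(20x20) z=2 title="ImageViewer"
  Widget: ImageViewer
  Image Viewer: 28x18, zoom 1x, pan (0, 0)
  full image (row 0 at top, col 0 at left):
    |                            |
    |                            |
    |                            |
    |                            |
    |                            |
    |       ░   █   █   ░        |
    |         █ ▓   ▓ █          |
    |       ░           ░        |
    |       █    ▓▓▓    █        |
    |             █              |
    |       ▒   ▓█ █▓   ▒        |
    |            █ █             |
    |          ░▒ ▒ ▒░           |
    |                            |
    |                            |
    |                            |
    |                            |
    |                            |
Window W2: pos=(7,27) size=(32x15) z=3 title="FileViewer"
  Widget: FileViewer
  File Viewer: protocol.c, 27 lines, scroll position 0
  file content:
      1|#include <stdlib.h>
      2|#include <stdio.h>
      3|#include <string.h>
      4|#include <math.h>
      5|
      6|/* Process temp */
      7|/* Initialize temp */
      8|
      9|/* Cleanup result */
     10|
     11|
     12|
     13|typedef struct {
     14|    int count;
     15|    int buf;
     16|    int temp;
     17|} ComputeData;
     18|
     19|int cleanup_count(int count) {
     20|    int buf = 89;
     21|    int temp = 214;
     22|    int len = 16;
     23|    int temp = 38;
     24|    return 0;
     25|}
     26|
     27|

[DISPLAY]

            ┃             █    ┃        
            ┃       ▒   ▓█ █▓  ┃        
            ┃            █ █   ┃        
━━━━━━━━━━━━┃          ░▒ ▒ ▒░ ┃━┓      
 GameOfLife ┃                  ┃ ┃      
────────────┃                  ┃─┨      
Gen: 0      ┃                  ┃ ┃      
█·█···█·····┗━━━━━━━━━━━━━━━━━━┛ ┃      
█···██···██····██·███·           ┃      
━━━━━━━━━━━━━━━━━┓··██           ┃      
                 ┃█·█·           ┃      
─────────────────┨··██           ┃      
lib.h>          ▲┃██··           ┃      
io.h>           █┃█·██           ┃      
ing.h>          ░┃█·██           ┃      
h.h>            ░┃█···           ┃      
                ░┃····           ┃      
mp */           ░┃····           ┃      
 temp */        ░┃··█·           ┃      
                ░┃━━━━━━━━━━━━━━━┛      
sult */         ░┃                      
                ░┃                      
                ▼┃                      


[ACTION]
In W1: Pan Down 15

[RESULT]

            ┃                  ┃        
            ┃                  ┃        
            ┃                  ┃        
━━━━━━━━━━━━┃                  ┃━┓      
 GameOfLife ┃                  ┃ ┃      
────────────┃                  ┃─┨      
Gen: 0      ┃                  ┃ ┃      
█·█···█·····┗━━━━━━━━━━━━━━━━━━┛ ┃      
█···██···██····██·███·           ┃      
━━━━━━━━━━━━━━━━━┓··██           ┃      
                 ┃█·█·           ┃      
─────────────────┨··██           ┃      
lib.h>          ▲┃██··           ┃      
io.h>           █┃█·██           ┃      
ing.h>          ░┃█·██           ┃      
h.h>            ░┃█···           ┃      
                ░┃····           ┃      
mp */           ░┃····           ┃      
 temp */        ░┃··█·           ┃      
                ░┃━━━━━━━━━━━━━━━┛      
sult */         ░┃                      
                ░┃                      
                ▼┃                      


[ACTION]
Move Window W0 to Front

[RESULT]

            ┃                  ┃        
            ┃                  ┃        
            ┃                  ┃        
━━━━━━━━━━━━━━━━━━━━━━━━━━━━━━━━━┓      
 GameOfLife                      ┃      
─────────────────────────────────┨      
Gen: 0                           ┃      
█·█···█·····█···█·····           ┃      
█···██···██····██·███·           ┃      
·██··█·█··█···█··█··██           ┃      
·██·····█·█·██·█··█·█·           ┃      
···███·█·█·█·██··█··██           ┃      
██·█··█·██·██··█████··           ┃      
······█·█·███·█···█·██           ┃      
···██··█·██·███·█·█·██           ┃      
··██·█·█·██··██·█·█···           ┃      
···█···██·█·█··█·█····           ┃      
█······██··██···██····           ┃      
········██·█····█···█·           ┃      
━━━━━━━━━━━━━━━━━━━━━━━━━━━━━━━━━┛      
sult */         ░┃                      
                ░┃                      
                ▼┃                      


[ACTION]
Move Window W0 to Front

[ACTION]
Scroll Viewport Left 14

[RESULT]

                          ┃             
                          ┃             
                          ┃             
             ┏━━━━━━━━━━━━━━━━━━━━━━━━━━
             ┃ GameOfLife               
             ┠──────────────────────────
             ┃Gen: 0                    
             ┃█·█···█·····█···█·····    
             ┃█···██···██····██·███·    
┏━━━━━━━━━━━━┃·██··█·█··█···█··█··██    
┃ FileViewer ┃·██·····█·█·██·█··█·█·    
┠────────────┃···███·█·█·█·██··█··██    
┃#include <st┃██·█··█·██·██··█████··    
┃#include <st┃······█·█·███·█···█·██    
┃#include <st┃···██··█·██·███·█·█·██    
┃#include <ma┃··██·█·█·██··██·█·█···    
┃            ┃···█···██·█·█··█·█····    
┃/* Process t┃█······██··██···██····    
┃/* Initializ┃········██·█····█···█·    
┃            ┗━━━━━━━━━━━━━━━━━━━━━━━━━━
┃/* Cleanup result */         ░┃        
┃                             ░┃        
┃                             ▼┃        


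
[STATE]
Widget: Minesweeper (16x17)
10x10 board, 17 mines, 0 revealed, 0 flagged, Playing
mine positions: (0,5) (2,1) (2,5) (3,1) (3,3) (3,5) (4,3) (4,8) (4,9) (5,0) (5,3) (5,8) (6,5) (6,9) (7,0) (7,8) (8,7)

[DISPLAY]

■■■■■■■■■■      
■■■■■■■■■■      
■■■■■■■■■■      
■■■■■■■■■■      
■■■■■■■■■■      
■■■■■■■■■■      
■■■■■■■■■■      
■■■■■■■■■■      
■■■■■■■■■■      
■■■■■■■■■■      
                
                
                
                
                
                
                


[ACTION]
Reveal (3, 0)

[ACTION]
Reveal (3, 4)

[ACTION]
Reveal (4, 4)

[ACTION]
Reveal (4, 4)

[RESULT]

■■■■■■■■■■      
■■■■■■■■■■      
■■■■■■■■■■      
2■■■4■■■■■      
■■■■4■■■■■      
■■■■■■■■■■      
■■■■■■■■■■      
■■■■■■■■■■      
■■■■■■■■■■      
■■■■■■■■■■      
                
                
                
                
                
                
                


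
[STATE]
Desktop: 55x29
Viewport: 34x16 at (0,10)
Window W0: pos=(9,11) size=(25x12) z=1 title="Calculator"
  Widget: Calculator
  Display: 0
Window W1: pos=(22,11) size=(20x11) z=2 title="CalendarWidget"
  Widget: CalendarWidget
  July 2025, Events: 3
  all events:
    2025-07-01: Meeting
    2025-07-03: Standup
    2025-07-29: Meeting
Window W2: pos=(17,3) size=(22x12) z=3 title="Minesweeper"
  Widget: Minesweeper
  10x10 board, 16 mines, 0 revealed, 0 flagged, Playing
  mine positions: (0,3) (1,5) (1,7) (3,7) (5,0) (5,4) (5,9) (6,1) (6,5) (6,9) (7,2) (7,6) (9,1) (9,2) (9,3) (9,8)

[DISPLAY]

                 ┃■■■■■■■■■■      
         ┏━━━━━━━┃■■■■■■■■■■      
         ┃ Calcul┃■■■■■■■■■■      
         ┠───────┃■■■■■■■■■■      
         ┃       ┗━━━━━━━━━━━━━━━━
         ┃┌───┬───┬───┃Mo Tu We Th
         ┃│ 7 │ 8 │ 9 ┃    1*  2  
         ┃├───┼───┼───┃ 7  8  9 10
         ┃│ 4 │ 5 │ 6 ┃14 15 16 17
         ┃├───┼───┼───┃21 22 23 24
         ┃│ 1 │ 2 │ 3 ┃28 29* 30 3
         ┃└───┴───┴───┗━━━━━━━━━━━
         ┗━━━━━━━━━━━━━━━━━━━━━━━┛
                                  
                                  
                                  


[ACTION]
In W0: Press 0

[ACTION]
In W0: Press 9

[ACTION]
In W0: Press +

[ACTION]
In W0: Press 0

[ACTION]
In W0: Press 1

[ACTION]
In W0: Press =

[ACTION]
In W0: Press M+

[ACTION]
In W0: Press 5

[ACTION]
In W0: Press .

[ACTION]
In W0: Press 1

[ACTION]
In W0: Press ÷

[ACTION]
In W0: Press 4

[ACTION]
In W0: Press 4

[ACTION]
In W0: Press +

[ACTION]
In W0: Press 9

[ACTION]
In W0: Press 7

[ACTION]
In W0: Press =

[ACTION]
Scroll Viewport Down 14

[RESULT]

         ┠───────┃■■■■■■■■■■      
         ┃       ┗━━━━━━━━━━━━━━━━
         ┃┌───┬───┬───┃Mo Tu We Th
         ┃│ 7 │ 8 │ 9 ┃    1*  2  
         ┃├───┼───┼───┃ 7  8  9 10
         ┃│ 4 │ 5 │ 6 ┃14 15 16 17
         ┃├───┼───┼───┃21 22 23 24
         ┃│ 1 │ 2 │ 3 ┃28 29* 30 3
         ┃└───┴───┴───┗━━━━━━━━━━━
         ┗━━━━━━━━━━━━━━━━━━━━━━━┛
                                  
                                  
                                  
                                  
                                  
                                  


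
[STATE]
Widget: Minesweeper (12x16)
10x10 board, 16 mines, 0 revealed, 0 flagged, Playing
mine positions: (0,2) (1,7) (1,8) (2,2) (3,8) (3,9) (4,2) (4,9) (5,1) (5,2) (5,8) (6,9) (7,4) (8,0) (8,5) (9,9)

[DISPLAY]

■■■■■■■■■■  
■■■■■■■■■■  
■■■■■■■■■■  
■■■■■■■■■■  
■■■■■■■■■■  
■■■■■■■■■■  
■■■■■■■■■■  
■■■■■■■■■■  
■■■■■■■■■■  
■■■■■■■■■■  
            
            
            
            
            
            


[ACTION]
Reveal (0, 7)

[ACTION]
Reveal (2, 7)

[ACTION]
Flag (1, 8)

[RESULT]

■■■■■■■2■■  
■■■■■■■■⚑■  
■■■■■■■3■■  
■■■■■■■■■■  
■■■■■■■■■■  
■■■■■■■■■■  
■■■■■■■■■■  
■■■■■■■■■■  
■■■■■■■■■■  
■■■■■■■■■■  
            
            
            
            
            
            


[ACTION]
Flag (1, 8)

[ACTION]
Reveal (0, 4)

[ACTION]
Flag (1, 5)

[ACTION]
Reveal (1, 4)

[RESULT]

■■■1  12■■  
■■■2  1■■■  
■■■1  13■■  
■■■2   1■■  
■■■2   2■■  
■■■2   1■■  
■■■211 12■  
■■■■■21 1■  
■■■■■■1 1■  
■■■■■■1 1■  
            
            
            
            
            
            


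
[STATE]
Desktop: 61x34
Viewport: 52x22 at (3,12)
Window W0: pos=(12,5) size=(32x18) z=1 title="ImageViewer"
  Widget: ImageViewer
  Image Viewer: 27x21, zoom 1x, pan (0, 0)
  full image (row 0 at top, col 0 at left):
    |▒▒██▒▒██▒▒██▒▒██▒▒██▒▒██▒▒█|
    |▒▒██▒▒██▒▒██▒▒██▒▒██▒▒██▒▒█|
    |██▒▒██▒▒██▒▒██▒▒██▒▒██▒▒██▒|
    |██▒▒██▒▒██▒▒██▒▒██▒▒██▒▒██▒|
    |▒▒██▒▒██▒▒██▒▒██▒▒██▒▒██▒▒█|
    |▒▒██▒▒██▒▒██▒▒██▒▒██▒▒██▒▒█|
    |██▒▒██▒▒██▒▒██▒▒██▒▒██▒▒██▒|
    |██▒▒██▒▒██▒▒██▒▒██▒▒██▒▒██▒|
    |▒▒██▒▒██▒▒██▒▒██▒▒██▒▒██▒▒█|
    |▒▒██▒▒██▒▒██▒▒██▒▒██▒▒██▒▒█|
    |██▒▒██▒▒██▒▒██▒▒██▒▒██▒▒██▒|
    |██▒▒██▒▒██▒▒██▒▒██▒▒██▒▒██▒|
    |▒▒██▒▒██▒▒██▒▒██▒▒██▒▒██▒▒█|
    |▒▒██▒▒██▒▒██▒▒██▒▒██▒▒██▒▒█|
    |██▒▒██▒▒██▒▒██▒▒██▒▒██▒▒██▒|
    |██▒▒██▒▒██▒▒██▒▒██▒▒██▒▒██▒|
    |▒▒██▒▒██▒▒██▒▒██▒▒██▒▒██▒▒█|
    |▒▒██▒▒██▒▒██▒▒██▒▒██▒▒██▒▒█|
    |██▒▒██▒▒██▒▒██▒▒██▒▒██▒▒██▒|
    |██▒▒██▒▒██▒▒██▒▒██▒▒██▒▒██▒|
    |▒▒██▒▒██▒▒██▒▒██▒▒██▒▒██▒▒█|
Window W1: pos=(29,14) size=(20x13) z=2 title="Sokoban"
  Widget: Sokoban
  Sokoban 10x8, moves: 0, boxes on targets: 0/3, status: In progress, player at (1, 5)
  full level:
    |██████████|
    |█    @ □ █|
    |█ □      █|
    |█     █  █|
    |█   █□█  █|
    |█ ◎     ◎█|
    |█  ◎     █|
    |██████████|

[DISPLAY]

         ┃▒▒██▒▒██▒▒██▒▒██▒▒██▒▒██▒▒█   ┃           
         ┃▒▒██▒▒██▒▒██▒▒██▒▒██▒▒██▒▒█   ┃           
         ┃██▒▒██▒▒██▒▒██▒▒┏━━━━━━━━━━━━━━━━━━┓      
         ┃██▒▒██▒▒██▒▒██▒▒┃ Sokoban          ┃      
         ┃▒▒██▒▒██▒▒██▒▒██┠──────────────────┨      
         ┃▒▒██▒▒██▒▒██▒▒██┃██████████        ┃      
         ┃██▒▒██▒▒██▒▒██▒▒┃█    @ □ █        ┃      
         ┃██▒▒██▒▒██▒▒██▒▒┃█ □      █        ┃      
         ┃▒▒██▒▒██▒▒██▒▒██┃█     █  █        ┃      
         ┃▒▒██▒▒██▒▒██▒▒██┃█   █□█  █        ┃      
         ┗━━━━━━━━━━━━━━━━┃█ ◎     ◎█        ┃      
                          ┃█  ◎     █        ┃      
                          ┃██████████        ┃      
                          ┃Moves: 0  0/3     ┃      
                          ┗━━━━━━━━━━━━━━━━━━┛      
                                                    
                                                    
                                                    
                                                    
                                                    
                                                    
                                                    


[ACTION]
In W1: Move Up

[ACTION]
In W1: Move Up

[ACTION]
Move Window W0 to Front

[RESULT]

         ┃▒▒██▒▒██▒▒██▒▒██▒▒██▒▒██▒▒█   ┃           
         ┃▒▒██▒▒██▒▒██▒▒██▒▒██▒▒██▒▒█   ┃           
         ┃██▒▒██▒▒██▒▒██▒▒██▒▒██▒▒██▒   ┃━━━━┓      
         ┃██▒▒██▒▒██▒▒██▒▒██▒▒██▒▒██▒   ┃    ┃      
         ┃▒▒██▒▒██▒▒██▒▒██▒▒██▒▒██▒▒█   ┃────┨      
         ┃▒▒██▒▒██▒▒██▒▒██▒▒██▒▒██▒▒█   ┃    ┃      
         ┃██▒▒██▒▒██▒▒██▒▒██▒▒██▒▒██▒   ┃    ┃      
         ┃██▒▒██▒▒██▒▒██▒▒██▒▒██▒▒██▒   ┃    ┃      
         ┃▒▒██▒▒██▒▒██▒▒██▒▒██▒▒██▒▒█   ┃    ┃      
         ┃▒▒██▒▒██▒▒██▒▒██▒▒██▒▒██▒▒█   ┃    ┃      
         ┗━━━━━━━━━━━━━━━━━━━━━━━━━━━━━━┛    ┃      
                          ┃█  ◎     █        ┃      
                          ┃██████████        ┃      
                          ┃Moves: 0  0/3     ┃      
                          ┗━━━━━━━━━━━━━━━━━━┛      
                                                    
                                                    
                                                    
                                                    
                                                    
                                                    
                                                    


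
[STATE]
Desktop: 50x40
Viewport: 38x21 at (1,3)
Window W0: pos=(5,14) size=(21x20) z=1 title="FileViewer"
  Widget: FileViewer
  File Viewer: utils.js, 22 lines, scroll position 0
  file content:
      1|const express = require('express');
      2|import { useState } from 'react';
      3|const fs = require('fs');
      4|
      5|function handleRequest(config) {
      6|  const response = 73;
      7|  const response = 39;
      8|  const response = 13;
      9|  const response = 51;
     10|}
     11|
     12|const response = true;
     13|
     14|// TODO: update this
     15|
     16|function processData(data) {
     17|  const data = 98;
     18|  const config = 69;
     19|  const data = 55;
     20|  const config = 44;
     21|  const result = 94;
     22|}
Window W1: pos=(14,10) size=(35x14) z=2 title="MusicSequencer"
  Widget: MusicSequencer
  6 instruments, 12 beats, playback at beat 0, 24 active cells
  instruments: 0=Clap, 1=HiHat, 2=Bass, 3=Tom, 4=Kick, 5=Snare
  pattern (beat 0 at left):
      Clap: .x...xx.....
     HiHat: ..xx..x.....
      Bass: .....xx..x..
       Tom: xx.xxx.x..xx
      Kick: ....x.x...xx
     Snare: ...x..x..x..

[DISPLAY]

                                      
                                      
                                      
                                      
                                      
                                      
                                      
             ┏━━━━━━━━━━━━━━━━━━━━━━━━
             ┃ MusicSequencer         
             ┠────────────────────────
             ┃      ▼12345678901      
    ┏━━━━━━━━┃  Clap·█···██·····      
    ┃ FileVie┃ HiHat··██··█·····      
    ┠────────┃  Bass·····██··█··      
    ┃const ex┃   Tom██·███·█··██      
    ┃import {┃  Kick····█·█···██      
    ┃const fs┃ Snare···█··█··█··      
    ┃        ┃                        
    ┃function┃                        
    ┃  const ┃                        
    ┃  const ┗━━━━━━━━━━━━━━━━━━━━━━━━


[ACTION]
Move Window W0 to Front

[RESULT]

                                      
                                      
                                      
                                      
                                      
                                      
                                      
             ┏━━━━━━━━━━━━━━━━━━━━━━━━
             ┃ MusicSequencer         
             ┠────────────────────────
             ┃      ▼12345678901      
    ┏━━━━━━━━━━━━━━━━━━━┓██·····      
    ┃ FileViewer        ┃·█·····      
    ┠───────────────────┨██··█··      
    ┃const express = re▲┃█·█··██      
    ┃import { useState █┃·█···██      
    ┃const fs = require░┃·█··█··      
    ┃                  ░┃             
    ┃function handleReq░┃             
    ┃  const response =░┃             
    ┃  const response =░┃━━━━━━━━━━━━━


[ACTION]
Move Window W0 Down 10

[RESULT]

                                      
                                      
                                      
                                      
                                      
                                      
                                      
             ┏━━━━━━━━━━━━━━━━━━━━━━━━
             ┃ MusicSequencer         
             ┠────────────────────────
             ┃      ▼12345678901      
             ┃  Clap·█···██·····      
             ┃ HiHat··██··█·····      
             ┃  Bass·····██··█··      
             ┃   Tom██·███·█··██      
             ┃  Kick····█·█···██      
             ┃ Snare···█··█··█··      
    ┏━━━━━━━━━━━━━━━━━━━┓             
    ┃ FileViewer        ┃             
    ┠───────────────────┨             
    ┃const express = re▲┃━━━━━━━━━━━━━


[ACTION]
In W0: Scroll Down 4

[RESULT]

                                      
                                      
                                      
                                      
                                      
                                      
                                      
             ┏━━━━━━━━━━━━━━━━━━━━━━━━
             ┃ MusicSequencer         
             ┠────────────────────────
             ┃      ▼12345678901      
             ┃  Clap·█···██·····      
             ┃ HiHat··██··█·····      
             ┃  Bass·····██··█··      
             ┃   Tom██·███·█··██      
             ┃  Kick····█·█···██      
             ┃ Snare···█··█··█··      
    ┏━━━━━━━━━━━━━━━━━━━┓             
    ┃ FileViewer        ┃             
    ┠───────────────────┨             
    ┃function handleReq▲┃━━━━━━━━━━━━━


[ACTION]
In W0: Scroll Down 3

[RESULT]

                                      
                                      
                                      
                                      
                                      
                                      
                                      
             ┏━━━━━━━━━━━━━━━━━━━━━━━━
             ┃ MusicSequencer         
             ┠────────────────────────
             ┃      ▼12345678901      
             ┃  Clap·█···██·····      
             ┃ HiHat··██··█·····      
             ┃  Bass·····██··█··      
             ┃   Tom██·███·█··██      
             ┃  Kick····█·█···██      
             ┃ Snare···█··█··█··      
    ┏━━━━━━━━━━━━━━━━━━━┓             
    ┃ FileViewer        ┃             
    ┠───────────────────┨             
    ┃  const response =▲┃━━━━━━━━━━━━━


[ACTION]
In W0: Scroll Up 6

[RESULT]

                                      
                                      
                                      
                                      
                                      
                                      
                                      
             ┏━━━━━━━━━━━━━━━━━━━━━━━━
             ┃ MusicSequencer         
             ┠────────────────────────
             ┃      ▼12345678901      
             ┃  Clap·█···██·····      
             ┃ HiHat··██··█·····      
             ┃  Bass·····██··█··      
             ┃   Tom██·███·█··██      
             ┃  Kick····█·█···██      
             ┃ Snare···█··█··█··      
    ┏━━━━━━━━━━━━━━━━━━━┓             
    ┃ FileViewer        ┃             
    ┠───────────────────┨             
    ┃const express = re▲┃━━━━━━━━━━━━━
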